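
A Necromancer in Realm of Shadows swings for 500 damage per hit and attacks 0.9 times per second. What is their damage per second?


DPS = damage * attack_speed
= 500 * 0.9
= 450.0

450.0 DPS


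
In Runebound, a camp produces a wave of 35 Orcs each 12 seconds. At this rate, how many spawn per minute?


Spawns per minute = count * (60 / interval)
= 35 * (60 / 12)
= 35 * 5.0
= 175.0

175.0 per minute


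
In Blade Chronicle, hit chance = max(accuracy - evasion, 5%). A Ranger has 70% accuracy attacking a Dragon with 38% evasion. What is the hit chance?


accuracy - evasion = 70 - 38 = 32
Apply floor: max(32, 5) = 32
Hit chance = 32%

32%


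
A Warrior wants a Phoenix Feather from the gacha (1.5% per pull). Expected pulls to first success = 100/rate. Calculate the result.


Expected pulls for a geometric distribution = 1/p = 100 / rate%
= 100 / 1.5
= 66.67

66.67 pulls


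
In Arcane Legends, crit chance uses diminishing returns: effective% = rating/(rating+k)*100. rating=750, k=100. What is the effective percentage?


effective% = rating / (rating + k) * 100
= 750 / (750 + 100) * 100
= 750 / 850 * 100
= 0.882353 * 100
= 88.24%

88.24%


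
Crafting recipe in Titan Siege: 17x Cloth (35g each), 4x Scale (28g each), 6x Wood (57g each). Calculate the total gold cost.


Cost breakdown:
  Cloth: 17 * 35 = 595
  Scale: 4 * 28 = 112
  Wood: 6 * 57 = 342
Total = 595 + 112 + 342 = 1049

1049 gold


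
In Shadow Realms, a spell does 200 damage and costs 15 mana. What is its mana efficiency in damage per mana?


Efficiency = damage / mana
= 200 / 15
= 13.33

13.33 dmg/mana


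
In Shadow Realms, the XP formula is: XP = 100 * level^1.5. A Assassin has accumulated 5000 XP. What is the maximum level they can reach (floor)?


XP = 100 * level^1.5, so level = (XP / 100)^(1/1.5)
= (5000 / 100)^(1/1.5)
= 50.0^0.6667
= 13.5721
Floor: level = 13

level 13


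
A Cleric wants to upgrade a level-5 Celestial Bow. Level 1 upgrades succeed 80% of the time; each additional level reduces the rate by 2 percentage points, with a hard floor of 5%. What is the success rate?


raw_rate = 80 - 2 * (5 - 1)
= 80 - 2 * 4
= 80 - 8
= 72
Apply floor: max(72, 5) = 72%

72%


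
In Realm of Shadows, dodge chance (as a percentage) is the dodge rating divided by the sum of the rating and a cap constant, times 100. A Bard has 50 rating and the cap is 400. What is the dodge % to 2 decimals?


dodge% = 50 / (50 + 400) * 100
= 50 / 450 * 100
= 0.111111 * 100
= 11.11%

11.11%


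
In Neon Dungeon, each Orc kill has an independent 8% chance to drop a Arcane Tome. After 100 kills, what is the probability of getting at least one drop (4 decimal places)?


P(at least one) = 1 - P(none) = 1 - (1-p)^n
p = 8/100 = 0.08
1 - p = 0.92
(1 - p)^100 = 0.92^100 = 0.000239
P(at least one) = 1 - 0.000239 = 0.9998

0.9998


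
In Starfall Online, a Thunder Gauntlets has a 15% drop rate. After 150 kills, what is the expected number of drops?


Expected drops = kills * (drop_rate / 100)
= 150 * (15 / 100)
= 150 * 0.15
= 22.5

22.5 drops


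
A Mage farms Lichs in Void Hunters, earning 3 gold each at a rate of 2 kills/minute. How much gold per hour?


Gold per minute = 3 * 2 = 6
Gold per hour = 6 * 60 = 360

360 gold/hour


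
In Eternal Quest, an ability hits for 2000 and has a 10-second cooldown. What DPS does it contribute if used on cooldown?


DPS = damage / cooldown
= 2000 / 10
= 200.00

200.00 DPS


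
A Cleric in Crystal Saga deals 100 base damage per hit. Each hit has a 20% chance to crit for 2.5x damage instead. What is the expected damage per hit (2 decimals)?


E[dmg] = base * (1 + crit_chance * (crit_mult - 1))
cc as decimal = 20/100 = 0.2
cm - 1 = 2.5 - 1 = 1.5
Bonus factor = 0.2 * 1.5 = 0.3
Total multiplier = 1 + 0.3 = 1.3
Expected damage = 100 * 1.3 = 130.00

130.00 damage


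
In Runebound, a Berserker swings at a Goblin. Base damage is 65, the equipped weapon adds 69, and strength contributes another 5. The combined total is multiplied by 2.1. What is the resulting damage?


Sum base + weapon + str = 65 + 69 + 5 = 139
Multiply by 2.1:
139 * 2.1 = 291.9

291.9 damage


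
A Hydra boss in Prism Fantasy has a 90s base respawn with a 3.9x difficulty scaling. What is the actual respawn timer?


Respawn time = base * multiplier
= 90 * 3.9
= 351.0 seconds

351.0 seconds


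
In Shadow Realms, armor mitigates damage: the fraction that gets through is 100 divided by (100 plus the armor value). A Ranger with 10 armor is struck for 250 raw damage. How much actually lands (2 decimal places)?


actual = 250 * 100 / (100 + 10)
= 250 * 100 / 110
= 25000 / 110
= 227.27

227.27 damage


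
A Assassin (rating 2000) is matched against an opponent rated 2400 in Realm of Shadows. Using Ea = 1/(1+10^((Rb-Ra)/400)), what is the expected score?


Elo expected score: Ea = 1/(1 + 10^((Rb-Ra)/400))
Rb - Ra = 2400 - 2000 = 400
(Rb-Ra)/400 = 400/400 = 1.0
10^1.0 = 10.0
Ea = 1/(1 + 10.0) = 1/11.0 = 0.0909

0.0909


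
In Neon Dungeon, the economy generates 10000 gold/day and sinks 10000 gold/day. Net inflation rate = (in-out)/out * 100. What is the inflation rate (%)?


Net gold = 10000 - 10000 = 0
Inflation rate = net / sunk * 100 = 0 / 10000 * 100
= 0.0 * 100
= 0.00%

0.00%


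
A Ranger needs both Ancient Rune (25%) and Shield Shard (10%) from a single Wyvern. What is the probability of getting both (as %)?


For independent events, P(both) = P(A) * P(B)
= 25% * 10%
= 250 / 100 %
= 2.5%

2.5%


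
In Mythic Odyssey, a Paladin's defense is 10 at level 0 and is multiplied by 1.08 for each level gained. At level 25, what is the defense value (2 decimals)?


value = base * growth^level
= 10 * 1.08^25
= 10 * 6.848475
= 68.48

68.48 defense


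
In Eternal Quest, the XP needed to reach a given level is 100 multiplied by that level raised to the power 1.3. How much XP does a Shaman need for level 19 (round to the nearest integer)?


XP = 100 * level^1.3
Substitute level = 19:
XP = 100 * 19^1.3
= 100 * 45.96
= 4596

4596 XP


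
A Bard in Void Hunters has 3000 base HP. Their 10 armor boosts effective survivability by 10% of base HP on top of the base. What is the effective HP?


EHP = 3000 * (1 + 10/100)
= 3000 * (1 + 0.1)
= 3000 * 1.1
= 3300.0

3300.0 EHP


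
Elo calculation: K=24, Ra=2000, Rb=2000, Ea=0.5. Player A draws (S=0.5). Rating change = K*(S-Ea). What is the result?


Elo update: delta = K * (S - Ea), where S = 0.5 (draws)
S - Ea = 0.5 - 0.5 = 0.0
Rating change = 24 * 0.0
= 0.00

0.00 rating points


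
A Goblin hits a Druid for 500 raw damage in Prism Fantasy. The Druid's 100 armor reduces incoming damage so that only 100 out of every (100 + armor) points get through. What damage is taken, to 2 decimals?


actual = 500 * 100 / (100 + 100)
= 500 * 100 / 200
= 50000 / 200
= 250.00

250.00 damage


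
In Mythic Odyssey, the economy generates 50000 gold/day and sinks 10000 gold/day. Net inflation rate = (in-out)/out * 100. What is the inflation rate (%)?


Net gold = 50000 - 10000 = 40000
Inflation rate = net / sunk * 100 = 40000 / 10000 * 100
= 4.0 * 100
= 400.00%

400.00%


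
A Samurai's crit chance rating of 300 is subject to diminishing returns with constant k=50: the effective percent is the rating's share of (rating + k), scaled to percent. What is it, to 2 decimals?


effective% = rating / (rating + k) * 100
= 300 / (300 + 50) * 100
= 300 / 350 * 100
= 0.857143 * 100
= 85.71%

85.71%


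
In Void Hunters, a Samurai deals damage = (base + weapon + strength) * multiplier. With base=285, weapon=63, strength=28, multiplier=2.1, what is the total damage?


Sum base + weapon + str = 285 + 63 + 28 = 376
Multiply by 2.1:
376 * 2.1 = 789.6

789.6 damage


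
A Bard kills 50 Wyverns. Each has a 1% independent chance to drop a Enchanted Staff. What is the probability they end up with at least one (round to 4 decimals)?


P(at least one) = 1 - P(none) = 1 - (1-p)^n
p = 1/100 = 0.01
1 - p = 0.99
(1 - p)^50 = 0.99^50 = 0.605006
P(at least one) = 1 - 0.605006 = 0.3950

0.3950


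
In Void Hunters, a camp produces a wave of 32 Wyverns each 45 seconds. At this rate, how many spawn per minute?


Spawns per minute = count * (60 / interval)
= 32 * (60 / 45)
= 32 * 1.3333
= 42.67

42.67 per minute


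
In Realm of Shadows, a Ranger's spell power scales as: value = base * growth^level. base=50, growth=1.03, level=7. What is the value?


value = base * growth^level
= 50 * 1.03^7
= 50 * 1.229874
= 61.49

61.49 spell power


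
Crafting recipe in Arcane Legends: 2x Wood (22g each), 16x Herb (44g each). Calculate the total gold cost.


Cost breakdown:
  Wood: 2 * 22 = 44
  Herb: 16 * 44 = 704
Total = 44 + 704 = 748

748 gold


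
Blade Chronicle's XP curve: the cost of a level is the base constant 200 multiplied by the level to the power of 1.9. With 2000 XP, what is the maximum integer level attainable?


XP = 200 * level^1.9, so level = (XP / 200)^(1/1.9)
= (2000 / 200)^(1/1.9)
= 10.0^0.5263
= 3.3598
Floor: level = 3

level 3


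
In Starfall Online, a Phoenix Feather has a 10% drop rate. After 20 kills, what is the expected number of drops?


Expected drops = kills * (drop_rate / 100)
= 20 * (10 / 100)
= 20 * 0.1
= 2.0

2.0 drops


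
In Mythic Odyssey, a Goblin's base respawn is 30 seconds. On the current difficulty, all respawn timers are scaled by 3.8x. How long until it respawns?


Respawn time = base * multiplier
= 30 * 3.8
= 114.0 seconds

114.0 seconds


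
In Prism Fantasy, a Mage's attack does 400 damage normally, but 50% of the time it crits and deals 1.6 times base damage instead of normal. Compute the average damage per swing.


E[dmg] = base * (1 + crit_chance * (crit_mult - 1))
cc as decimal = 50/100 = 0.5
cm - 1 = 1.6 - 1 = 0.6
Bonus factor = 0.5 * 0.6 = 0.3
Total multiplier = 1 + 0.3 = 1.3
Expected damage = 400 * 1.3 = 520.00

520.00 damage


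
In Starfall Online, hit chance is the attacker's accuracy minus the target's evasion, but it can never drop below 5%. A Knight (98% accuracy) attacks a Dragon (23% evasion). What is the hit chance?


accuracy - evasion = 98 - 23 = 75
Apply floor: max(75, 5) = 75
Hit chance = 75%

75%


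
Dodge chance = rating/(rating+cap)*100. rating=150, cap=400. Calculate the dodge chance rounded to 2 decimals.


dodge% = 150 / (150 + 400) * 100
= 150 / 550 * 100
= 0.272727 * 100
= 27.27%

27.27%


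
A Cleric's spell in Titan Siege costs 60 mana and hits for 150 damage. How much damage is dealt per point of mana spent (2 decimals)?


Efficiency = damage / mana
= 150 / 60
= 2.50

2.50 dmg/mana


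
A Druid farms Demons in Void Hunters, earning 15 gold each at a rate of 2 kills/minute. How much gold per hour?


Gold per minute = 15 * 2 = 30
Gold per hour = 30 * 60 = 1800

1800 gold/hour


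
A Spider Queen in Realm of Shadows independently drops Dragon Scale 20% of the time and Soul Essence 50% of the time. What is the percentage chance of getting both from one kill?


For independent events, P(both) = P(A) * P(B)
= 20% * 50%
= 1000 / 100 %
= 10.0%

10.0%


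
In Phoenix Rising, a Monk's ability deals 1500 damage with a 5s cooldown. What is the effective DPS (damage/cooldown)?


DPS = damage / cooldown
= 1500 / 5
= 300.00

300.00 DPS


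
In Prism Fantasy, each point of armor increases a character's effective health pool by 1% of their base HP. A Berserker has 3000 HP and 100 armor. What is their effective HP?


EHP = 3000 * (1 + 100/100)
= 3000 * (1 + 1.0)
= 3000 * 2.0
= 6000.0

6000.0 EHP


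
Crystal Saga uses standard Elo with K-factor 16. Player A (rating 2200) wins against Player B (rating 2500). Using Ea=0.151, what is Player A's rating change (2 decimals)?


Elo update: delta = K * (S - Ea), where S = 1 (wins)
S - Ea = 1 - 0.151 = 0.849
Rating change = 16 * 0.849
= 13.58

13.58 rating points


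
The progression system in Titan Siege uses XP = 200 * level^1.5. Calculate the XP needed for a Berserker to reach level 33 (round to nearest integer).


XP = 200 * level^1.5
Substitute level = 33:
XP = 200 * 33^1.5
= 200 * 189.5706
= 37914

37914 XP


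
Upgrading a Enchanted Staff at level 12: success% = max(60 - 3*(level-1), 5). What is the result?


raw_rate = 60 - 3 * (12 - 1)
= 60 - 3 * 11
= 60 - 33
= 27
Apply floor: max(27, 5) = 27%

27%


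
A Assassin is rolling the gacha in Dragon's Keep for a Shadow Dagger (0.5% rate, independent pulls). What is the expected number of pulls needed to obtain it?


Expected pulls for a geometric distribution = 1/p = 100 / rate%
= 100 / 0.5
= 200.0

200.0 pulls


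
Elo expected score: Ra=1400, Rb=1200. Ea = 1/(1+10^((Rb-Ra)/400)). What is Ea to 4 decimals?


Elo expected score: Ea = 1/(1 + 10^((Rb-Ra)/400))
Rb - Ra = 1200 - 1400 = -200
(Rb-Ra)/400 = -200/400 = -0.5
10^-0.5 = 0.316228
Ea = 1/(1 + 0.316228) = 1/1.316228 = 0.7597

0.7597


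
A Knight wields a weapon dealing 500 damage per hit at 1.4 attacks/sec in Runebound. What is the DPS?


DPS = damage * attack_speed
= 500 * 1.4
= 700.0

700.0 DPS


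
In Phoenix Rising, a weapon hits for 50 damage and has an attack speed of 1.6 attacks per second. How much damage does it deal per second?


DPS = damage * attack_speed
= 50 * 1.6
= 80.0

80.0 DPS


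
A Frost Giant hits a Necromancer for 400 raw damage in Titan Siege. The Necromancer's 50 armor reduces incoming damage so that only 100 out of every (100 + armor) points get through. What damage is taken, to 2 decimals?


actual = 400 * 100 / (100 + 50)
= 400 * 100 / 150
= 40000 / 150
= 266.67

266.67 damage


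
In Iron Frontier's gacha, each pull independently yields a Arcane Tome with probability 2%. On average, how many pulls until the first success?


Expected pulls for a geometric distribution = 1/p = 100 / rate%
= 100 / 2
= 50.0

50.0 pulls


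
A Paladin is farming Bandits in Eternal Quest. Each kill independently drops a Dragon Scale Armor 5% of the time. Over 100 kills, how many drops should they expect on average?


Expected drops = kills * (drop_rate / 100)
= 100 * (5 / 100)
= 100 * 0.05
= 5.0

5.0 drops


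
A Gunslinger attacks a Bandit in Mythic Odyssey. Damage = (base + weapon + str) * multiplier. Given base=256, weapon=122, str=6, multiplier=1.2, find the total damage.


Sum base + weapon + str = 256 + 122 + 6 = 384
Multiply by 1.2:
384 * 1.2 = 460.8

460.8 damage


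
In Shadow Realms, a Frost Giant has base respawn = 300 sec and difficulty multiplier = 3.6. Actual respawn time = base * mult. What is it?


Respawn time = base * multiplier
= 300 * 3.6
= 1080.0 seconds

1080.0 seconds


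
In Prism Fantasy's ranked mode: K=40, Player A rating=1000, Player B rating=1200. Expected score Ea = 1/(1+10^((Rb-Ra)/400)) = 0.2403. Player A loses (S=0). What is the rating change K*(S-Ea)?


Elo update: delta = K * (S - Ea), where S = 0 (loses)
S - Ea = 0 - 0.2403 = -0.2403
Rating change = 40 * -0.2403
= -9.61

-9.61 rating points


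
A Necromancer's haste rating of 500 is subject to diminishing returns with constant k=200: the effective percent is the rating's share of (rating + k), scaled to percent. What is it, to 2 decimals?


effective% = rating / (rating + k) * 100
= 500 / (500 + 200) * 100
= 500 / 700 * 100
= 0.714286 * 100
= 71.43%

71.43%


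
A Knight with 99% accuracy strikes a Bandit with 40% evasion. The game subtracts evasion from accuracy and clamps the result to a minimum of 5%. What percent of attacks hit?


accuracy - evasion = 99 - 40 = 59
Apply floor: max(59, 5) = 59
Hit chance = 59%

59%


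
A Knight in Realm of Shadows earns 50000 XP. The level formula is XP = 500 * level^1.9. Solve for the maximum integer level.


XP = 500 * level^1.9, so level = (XP / 500)^(1/1.9)
= (50000 / 500)^(1/1.9)
= 100.0^0.5263
= 11.2884
Floor: level = 11

level 11


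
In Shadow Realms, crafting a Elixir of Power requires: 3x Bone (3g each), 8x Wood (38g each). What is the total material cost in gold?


Cost breakdown:
  Bone: 3 * 3 = 9
  Wood: 8 * 38 = 304
Total = 9 + 304 = 313

313 gold


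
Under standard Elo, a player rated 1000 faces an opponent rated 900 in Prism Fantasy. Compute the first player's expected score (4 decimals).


Elo expected score: Ea = 1/(1 + 10^((Rb-Ra)/400))
Rb - Ra = 900 - 1000 = -100
(Rb-Ra)/400 = -100/400 = -0.25
10^-0.25 = 0.562341
Ea = 1/(1 + 0.562341) = 1/1.562341 = 0.6401

0.6401


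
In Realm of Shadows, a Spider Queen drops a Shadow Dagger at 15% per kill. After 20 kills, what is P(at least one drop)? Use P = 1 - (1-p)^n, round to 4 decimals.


P(at least one) = 1 - P(none) = 1 - (1-p)^n
p = 15/100 = 0.15
1 - p = 0.85
(1 - p)^20 = 0.85^20 = 0.038760
P(at least one) = 1 - 0.038760 = 0.9612

0.9612


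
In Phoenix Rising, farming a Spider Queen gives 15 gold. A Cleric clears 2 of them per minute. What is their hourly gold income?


Gold per minute = 15 * 2 = 30
Gold per hour = 30 * 60 = 1800

1800 gold/hour


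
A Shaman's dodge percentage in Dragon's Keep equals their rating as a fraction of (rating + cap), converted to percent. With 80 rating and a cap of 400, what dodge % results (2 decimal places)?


dodge% = 80 / (80 + 400) * 100
= 80 / 480 * 100
= 0.166667 * 100
= 16.67%

16.67%


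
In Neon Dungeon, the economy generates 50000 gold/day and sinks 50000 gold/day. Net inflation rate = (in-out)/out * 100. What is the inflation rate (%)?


Net gold = 50000 - 50000 = 0
Inflation rate = net / sunk * 100 = 0 / 50000 * 100
= 0.0 * 100
= 0.00%

0.00%


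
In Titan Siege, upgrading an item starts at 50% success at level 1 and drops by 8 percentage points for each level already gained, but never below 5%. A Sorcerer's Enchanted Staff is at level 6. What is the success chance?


raw_rate = 50 - 8 * (6 - 1)
= 50 - 8 * 5
= 50 - 40
= 10
Apply floor: max(10, 5) = 10%

10%


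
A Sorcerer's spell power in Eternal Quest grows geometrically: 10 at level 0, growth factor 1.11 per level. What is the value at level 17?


value = base * growth^level
= 10 * 1.11^17
= 10 * 5.895093
= 58.95

58.95 spell power


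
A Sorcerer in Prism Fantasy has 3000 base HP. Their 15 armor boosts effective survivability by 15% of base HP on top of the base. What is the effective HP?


EHP = 3000 * (1 + 15/100)
= 3000 * (1 + 0.15)
= 3000 * 1.15
= 3450.0

3450.0 EHP


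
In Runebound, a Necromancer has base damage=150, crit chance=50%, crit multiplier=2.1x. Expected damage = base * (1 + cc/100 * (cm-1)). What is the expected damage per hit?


E[dmg] = base * (1 + crit_chance * (crit_mult - 1))
cc as decimal = 50/100 = 0.5
cm - 1 = 2.1 - 1 = 1.1
Bonus factor = 0.5 * 1.1 = 0.55
Total multiplier = 1 + 0.55 = 1.55
Expected damage = 150 * 1.55 = 232.50

232.50 damage


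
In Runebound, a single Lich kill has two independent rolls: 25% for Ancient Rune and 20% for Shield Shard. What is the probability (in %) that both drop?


For independent events, P(both) = P(A) * P(B)
= 25% * 20%
= 500 / 100 %
= 5.0%

5.0%


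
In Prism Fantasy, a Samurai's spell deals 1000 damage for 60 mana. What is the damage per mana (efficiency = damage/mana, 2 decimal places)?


Efficiency = damage / mana
= 1000 / 60
= 16.67

16.67 dmg/mana


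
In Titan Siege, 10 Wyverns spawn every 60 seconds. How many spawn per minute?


Spawns per minute = count * (60 / interval)
= 10 * (60 / 60)
= 10 * 1.0
= 10.0

10.0 per minute


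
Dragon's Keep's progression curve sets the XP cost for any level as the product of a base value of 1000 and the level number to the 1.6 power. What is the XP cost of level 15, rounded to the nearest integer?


XP = 1000 * level^1.6
Substitute level = 15:
XP = 1000 * 15^1.6
= 1000 * 76.1633
= 76163

76163 XP


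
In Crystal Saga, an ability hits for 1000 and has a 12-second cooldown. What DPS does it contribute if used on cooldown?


DPS = damage / cooldown
= 1000 / 12
= 83.33

83.33 DPS


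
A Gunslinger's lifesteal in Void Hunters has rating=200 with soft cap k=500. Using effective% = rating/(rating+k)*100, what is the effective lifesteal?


effective% = rating / (rating + k) * 100
= 200 / (200 + 500) * 100
= 200 / 700 * 100
= 0.285714 * 100
= 28.57%

28.57%


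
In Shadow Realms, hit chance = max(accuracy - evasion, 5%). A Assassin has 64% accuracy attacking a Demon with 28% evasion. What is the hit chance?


accuracy - evasion = 64 - 28 = 36
Apply floor: max(36, 5) = 36
Hit chance = 36%

36%


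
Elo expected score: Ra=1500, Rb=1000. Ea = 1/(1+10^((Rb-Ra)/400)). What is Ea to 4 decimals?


Elo expected score: Ea = 1/(1 + 10^((Rb-Ra)/400))
Rb - Ra = 1000 - 1500 = -500
(Rb-Ra)/400 = -500/400 = -1.25
10^-1.25 = 0.056234
Ea = 1/(1 + 0.056234) = 1/1.056234 = 0.9468

0.9468


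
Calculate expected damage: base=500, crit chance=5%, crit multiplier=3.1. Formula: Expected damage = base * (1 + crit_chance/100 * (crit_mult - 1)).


E[dmg] = base * (1 + crit_chance * (crit_mult - 1))
cc as decimal = 5/100 = 0.05
cm - 1 = 3.1 - 1 = 2.1
Bonus factor = 0.05 * 2.1 = 0.105
Total multiplier = 1 + 0.105 = 1.105
Expected damage = 500 * 1.105 = 552.50

552.50 damage


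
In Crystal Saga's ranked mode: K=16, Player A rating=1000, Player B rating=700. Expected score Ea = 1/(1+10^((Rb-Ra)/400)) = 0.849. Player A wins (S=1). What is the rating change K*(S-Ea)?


Elo update: delta = K * (S - Ea), where S = 1 (wins)
S - Ea = 1 - 0.849 = 0.151
Rating change = 16 * 0.151
= 2.42

2.42 rating points


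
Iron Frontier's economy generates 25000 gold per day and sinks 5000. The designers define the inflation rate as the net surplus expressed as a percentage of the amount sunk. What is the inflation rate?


Net gold = 25000 - 5000 = 20000
Inflation rate = net / sunk * 100 = 20000 / 5000 * 100
= 4.0 * 100
= 400.00%

400.00%


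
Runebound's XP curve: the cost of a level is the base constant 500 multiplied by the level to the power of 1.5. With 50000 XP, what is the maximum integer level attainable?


XP = 500 * level^1.5, so level = (XP / 500)^(1/1.5)
= (50000 / 500)^(1/1.5)
= 100.0^0.6667
= 21.5443
Floor: level = 21

level 21


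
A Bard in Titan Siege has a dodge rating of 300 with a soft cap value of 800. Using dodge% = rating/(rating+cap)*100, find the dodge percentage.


dodge% = 300 / (300 + 800) * 100
= 300 / 1100 * 100
= 0.272727 * 100
= 27.27%

27.27%


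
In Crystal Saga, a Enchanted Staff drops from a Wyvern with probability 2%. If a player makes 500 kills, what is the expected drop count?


Expected drops = kills * (drop_rate / 100)
= 500 * (2 / 100)
= 500 * 0.02
= 10.0

10.0 drops


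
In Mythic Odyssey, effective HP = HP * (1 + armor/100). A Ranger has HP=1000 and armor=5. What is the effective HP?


EHP = 1000 * (1 + 5/100)
= 1000 * (1 + 0.05)
= 1000 * 1.05
= 1050.0

1050.0 EHP


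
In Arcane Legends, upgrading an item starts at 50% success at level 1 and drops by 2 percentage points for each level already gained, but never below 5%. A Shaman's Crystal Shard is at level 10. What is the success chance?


raw_rate = 50 - 2 * (10 - 1)
= 50 - 2 * 9
= 50 - 18
= 32
Apply floor: max(32, 5) = 32%

32%


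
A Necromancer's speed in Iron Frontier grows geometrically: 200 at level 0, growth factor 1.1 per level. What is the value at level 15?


value = base * growth^level
= 200 * 1.1^15
= 200 * 4.177248
= 835.45

835.45 speed


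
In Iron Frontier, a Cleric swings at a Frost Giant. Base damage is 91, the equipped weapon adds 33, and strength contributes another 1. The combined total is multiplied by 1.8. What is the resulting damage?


Sum base + weapon + str = 91 + 33 + 1 = 125
Multiply by 1.8:
125 * 1.8 = 225.0

225.0 damage


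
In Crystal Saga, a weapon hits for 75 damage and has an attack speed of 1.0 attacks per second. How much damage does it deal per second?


DPS = damage * attack_speed
= 75 * 1.0
= 75.0

75.0 DPS


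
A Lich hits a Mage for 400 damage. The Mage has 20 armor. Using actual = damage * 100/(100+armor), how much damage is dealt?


actual = 400 * 100 / (100 + 20)
= 400 * 100 / 120
= 40000 / 120
= 333.33

333.33 damage


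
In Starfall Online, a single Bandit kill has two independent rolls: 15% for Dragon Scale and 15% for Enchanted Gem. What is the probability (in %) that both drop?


For independent events, P(both) = P(A) * P(B)
= 15% * 15%
= 225 / 100 %
= 2.25%

2.25%


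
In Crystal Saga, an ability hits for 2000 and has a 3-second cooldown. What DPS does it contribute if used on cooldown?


DPS = damage / cooldown
= 2000 / 3
= 666.67

666.67 DPS


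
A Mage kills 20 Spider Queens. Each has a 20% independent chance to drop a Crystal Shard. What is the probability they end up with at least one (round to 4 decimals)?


P(at least one) = 1 - P(none) = 1 - (1-p)^n
p = 20/100 = 0.2
1 - p = 0.8
(1 - p)^20 = 0.8^20 = 0.011529
P(at least one) = 1 - 0.011529 = 0.9885

0.9885


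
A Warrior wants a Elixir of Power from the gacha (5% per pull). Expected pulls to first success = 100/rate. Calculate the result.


Expected pulls for a geometric distribution = 1/p = 100 / rate%
= 100 / 5
= 20.0

20.0 pulls


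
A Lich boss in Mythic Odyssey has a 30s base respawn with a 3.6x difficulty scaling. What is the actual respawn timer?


Respawn time = base * multiplier
= 30 * 3.6
= 108.0 seconds

108.0 seconds


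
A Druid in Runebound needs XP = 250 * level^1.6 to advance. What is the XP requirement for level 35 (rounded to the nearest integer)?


XP = 250 * level^1.6
Substitute level = 35:
XP = 250 * 35^1.6
= 250 * 295.4669
= 73867

73867 XP


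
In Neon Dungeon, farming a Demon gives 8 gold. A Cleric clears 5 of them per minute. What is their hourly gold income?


Gold per minute = 8 * 5 = 40
Gold per hour = 40 * 60 = 2400

2400 gold/hour


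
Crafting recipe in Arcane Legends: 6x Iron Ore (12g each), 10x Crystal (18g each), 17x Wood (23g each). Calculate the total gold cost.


Cost breakdown:
  Iron Ore: 6 * 12 = 72
  Crystal: 10 * 18 = 180
  Wood: 17 * 23 = 391
Total = 72 + 180 + 391 = 643

643 gold


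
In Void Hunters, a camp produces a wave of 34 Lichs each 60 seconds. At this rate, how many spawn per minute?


Spawns per minute = count * (60 / interval)
= 34 * (60 / 60)
= 34 * 1.0
= 34.0

34.0 per minute


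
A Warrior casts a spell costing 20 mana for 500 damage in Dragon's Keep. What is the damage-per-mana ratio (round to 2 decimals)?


Efficiency = damage / mana
= 500 / 20
= 25.00

25.00 dmg/mana


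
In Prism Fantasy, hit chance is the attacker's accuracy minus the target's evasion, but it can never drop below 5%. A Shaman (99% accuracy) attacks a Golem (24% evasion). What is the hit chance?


accuracy - evasion = 99 - 24 = 75
Apply floor: max(75, 5) = 75
Hit chance = 75%

75%


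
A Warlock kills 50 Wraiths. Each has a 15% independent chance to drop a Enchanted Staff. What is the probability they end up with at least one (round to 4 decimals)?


P(at least one) = 1 - P(none) = 1 - (1-p)^n
p = 15/100 = 0.15
1 - p = 0.85
(1 - p)^50 = 0.85^50 = 0.000296
P(at least one) = 1 - 0.000296 = 0.9997

0.9997


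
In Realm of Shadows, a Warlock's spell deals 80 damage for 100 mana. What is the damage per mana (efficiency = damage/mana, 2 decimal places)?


Efficiency = damage / mana
= 80 / 100
= 0.80

0.80 dmg/mana


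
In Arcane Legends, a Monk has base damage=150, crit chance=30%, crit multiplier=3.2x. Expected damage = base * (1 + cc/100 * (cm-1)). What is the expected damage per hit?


E[dmg] = base * (1 + crit_chance * (crit_mult - 1))
cc as decimal = 30/100 = 0.3
cm - 1 = 3.2 - 1 = 2.2
Bonus factor = 0.3 * 2.2 = 0.66
Total multiplier = 1 + 0.66 = 1.66
Expected damage = 150 * 1.66 = 249.00

249.00 damage


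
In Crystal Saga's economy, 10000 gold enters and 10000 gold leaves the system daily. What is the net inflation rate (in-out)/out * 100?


Net gold = 10000 - 10000 = 0
Inflation rate = net / sunk * 100 = 0 / 10000 * 100
= 0.0 * 100
= 0.00%

0.00%


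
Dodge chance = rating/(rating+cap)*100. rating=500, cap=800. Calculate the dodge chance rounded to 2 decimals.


dodge% = 500 / (500 + 800) * 100
= 500 / 1300 * 100
= 0.384615 * 100
= 38.46%

38.46%


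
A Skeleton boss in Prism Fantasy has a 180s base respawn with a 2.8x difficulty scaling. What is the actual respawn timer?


Respawn time = base * multiplier
= 180 * 2.8
= 504.0 seconds

504.0 seconds


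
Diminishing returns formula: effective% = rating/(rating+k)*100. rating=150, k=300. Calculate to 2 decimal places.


effective% = rating / (rating + k) * 100
= 150 / (150 + 300) * 100
= 150 / 450 * 100
= 0.333333 * 100
= 33.33%

33.33%


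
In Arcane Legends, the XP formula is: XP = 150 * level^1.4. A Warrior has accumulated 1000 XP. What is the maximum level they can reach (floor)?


XP = 150 * level^1.4, so level = (XP / 150)^(1/1.4)
= (1000 / 150)^(1/1.4)
= 6.6667^0.7143
= 3.8771
Floor: level = 3

level 3


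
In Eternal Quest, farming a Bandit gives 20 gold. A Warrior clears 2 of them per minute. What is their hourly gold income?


Gold per minute = 20 * 2 = 40
Gold per hour = 40 * 60 = 2400

2400 gold/hour


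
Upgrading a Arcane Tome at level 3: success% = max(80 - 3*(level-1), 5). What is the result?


raw_rate = 80 - 3 * (3 - 1)
= 80 - 3 * 2
= 80 - 6
= 74
Apply floor: max(74, 5) = 74%

74%


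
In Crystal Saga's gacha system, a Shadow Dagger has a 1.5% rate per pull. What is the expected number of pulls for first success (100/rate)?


Expected pulls for a geometric distribution = 1/p = 100 / rate%
= 100 / 1.5
= 66.67

66.67 pulls


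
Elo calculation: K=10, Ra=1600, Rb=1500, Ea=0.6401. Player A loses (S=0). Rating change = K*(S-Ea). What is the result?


Elo update: delta = K * (S - Ea), where S = 0 (loses)
S - Ea = 0 - 0.6401 = -0.6401
Rating change = 10 * -0.6401
= -6.40

-6.40 rating points


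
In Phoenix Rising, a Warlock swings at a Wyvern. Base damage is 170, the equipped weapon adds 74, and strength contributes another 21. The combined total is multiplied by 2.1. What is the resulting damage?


Sum base + weapon + str = 170 + 74 + 21 = 265
Multiply by 2.1:
265 * 2.1 = 556.5

556.5 damage


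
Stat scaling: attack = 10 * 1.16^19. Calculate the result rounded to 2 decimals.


value = base * growth^level
= 10 * 1.16^19
= 10 * 16.776517
= 167.77

167.77 attack


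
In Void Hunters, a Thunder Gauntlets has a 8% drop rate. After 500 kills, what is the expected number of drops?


Expected drops = kills * (drop_rate / 100)
= 500 * (8 / 100)
= 500 * 0.08
= 40.0

40.0 drops


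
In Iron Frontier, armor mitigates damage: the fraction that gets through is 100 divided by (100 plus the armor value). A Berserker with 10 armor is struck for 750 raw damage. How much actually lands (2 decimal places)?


actual = 750 * 100 / (100 + 10)
= 750 * 100 / 110
= 75000 / 110
= 681.82

681.82 damage


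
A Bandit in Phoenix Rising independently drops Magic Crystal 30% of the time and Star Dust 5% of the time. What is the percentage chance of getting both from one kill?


For independent events, P(both) = P(A) * P(B)
= 30% * 5%
= 150 / 100 %
= 1.5%

1.5%


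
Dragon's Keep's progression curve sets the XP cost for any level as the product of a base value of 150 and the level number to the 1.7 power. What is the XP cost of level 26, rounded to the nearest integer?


XP = 150 * level^1.7
Substitute level = 26:
XP = 150 * 26^1.7
= 150 * 254.3634
= 38155

38155 XP


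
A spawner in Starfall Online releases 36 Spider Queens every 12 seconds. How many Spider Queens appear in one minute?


Spawns per minute = count * (60 / interval)
= 36 * (60 / 12)
= 36 * 5.0
= 180.0

180.0 per minute


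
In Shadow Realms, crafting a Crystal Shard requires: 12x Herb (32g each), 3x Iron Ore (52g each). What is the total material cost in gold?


Cost breakdown:
  Herb: 12 * 32 = 384
  Iron Ore: 3 * 52 = 156
Total = 384 + 156 = 540

540 gold


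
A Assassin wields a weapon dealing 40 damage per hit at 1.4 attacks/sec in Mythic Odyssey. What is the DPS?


DPS = damage * attack_speed
= 40 * 1.4
= 56.0

56.0 DPS


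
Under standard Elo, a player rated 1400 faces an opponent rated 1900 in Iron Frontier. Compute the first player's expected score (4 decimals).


Elo expected score: Ea = 1/(1 + 10^((Rb-Ra)/400))
Rb - Ra = 1900 - 1400 = 500
(Rb-Ra)/400 = 500/400 = 1.25
10^1.25 = 17.782794
Ea = 1/(1 + 17.782794) = 1/18.782794 = 0.0532

0.0532


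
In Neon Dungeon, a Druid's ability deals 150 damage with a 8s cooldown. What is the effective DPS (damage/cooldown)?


DPS = damage / cooldown
= 150 / 8
= 18.75

18.75 DPS


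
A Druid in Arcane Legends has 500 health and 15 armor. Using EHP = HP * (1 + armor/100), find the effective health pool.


EHP = 500 * (1 + 15/100)
= 500 * (1 + 0.15)
= 500 * 1.15
= 575.0

575.0 EHP


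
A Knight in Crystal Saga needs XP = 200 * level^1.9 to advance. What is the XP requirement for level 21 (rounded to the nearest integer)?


XP = 200 * level^1.9
Substitute level = 21:
XP = 200 * 21^1.9
= 200 * 325.2495
= 65050

65050 XP


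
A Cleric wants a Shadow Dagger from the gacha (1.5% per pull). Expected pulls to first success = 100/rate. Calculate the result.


Expected pulls for a geometric distribution = 1/p = 100 / rate%
= 100 / 1.5
= 66.67

66.67 pulls


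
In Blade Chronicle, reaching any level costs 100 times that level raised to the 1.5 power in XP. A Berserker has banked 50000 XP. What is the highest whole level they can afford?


XP = 100 * level^1.5, so level = (XP / 100)^(1/1.5)
= (50000 / 100)^(1/1.5)
= 500.0^0.6667
= 62.9961
Floor: level = 62

level 62


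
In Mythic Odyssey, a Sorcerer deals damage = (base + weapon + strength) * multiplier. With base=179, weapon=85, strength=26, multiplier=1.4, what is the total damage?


Sum base + weapon + str = 179 + 85 + 26 = 290
Multiply by 1.4:
290 * 1.4 = 406.0

406.0 damage


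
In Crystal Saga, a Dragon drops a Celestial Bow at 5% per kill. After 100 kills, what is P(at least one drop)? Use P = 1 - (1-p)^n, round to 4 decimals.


P(at least one) = 1 - P(none) = 1 - (1-p)^n
p = 5/100 = 0.05
1 - p = 0.95
(1 - p)^100 = 0.95^100 = 0.005921
P(at least one) = 1 - 0.005921 = 0.9941

0.9941


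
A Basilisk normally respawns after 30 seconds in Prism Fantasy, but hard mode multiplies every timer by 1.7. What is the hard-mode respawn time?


Respawn time = base * multiplier
= 30 * 1.7
= 51.0 seconds

51.0 seconds


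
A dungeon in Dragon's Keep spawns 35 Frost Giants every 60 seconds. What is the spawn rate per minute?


Spawns per minute = count * (60 / interval)
= 35 * (60 / 60)
= 35 * 1.0
= 35.0

35.0 per minute


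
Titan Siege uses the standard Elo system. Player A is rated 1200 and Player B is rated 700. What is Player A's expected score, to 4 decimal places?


Elo expected score: Ea = 1/(1 + 10^((Rb-Ra)/400))
Rb - Ra = 700 - 1200 = -500
(Rb-Ra)/400 = -500/400 = -1.25
10^-1.25 = 0.056234
Ea = 1/(1 + 0.056234) = 1/1.056234 = 0.9468

0.9468


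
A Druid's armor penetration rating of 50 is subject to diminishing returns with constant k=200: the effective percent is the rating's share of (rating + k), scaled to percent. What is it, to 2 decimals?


effective% = rating / (rating + k) * 100
= 50 / (50 + 200) * 100
= 50 / 250 * 100
= 0.2 * 100
= 20.00%

20.00%


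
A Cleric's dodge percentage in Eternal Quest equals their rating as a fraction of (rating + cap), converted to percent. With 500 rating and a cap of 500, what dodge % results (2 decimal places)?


dodge% = 500 / (500 + 500) * 100
= 500 / 1000 * 100
= 0.5 * 100
= 50.00%

50.00%


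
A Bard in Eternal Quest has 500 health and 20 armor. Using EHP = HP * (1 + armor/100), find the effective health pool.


EHP = 500 * (1 + 20/100)
= 500 * (1 + 0.2)
= 500 * 1.2
= 600.0

600.0 EHP


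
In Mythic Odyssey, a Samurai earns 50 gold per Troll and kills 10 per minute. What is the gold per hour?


Gold per minute = 50 * 10 = 500
Gold per hour = 500 * 60 = 30000

30000 gold/hour


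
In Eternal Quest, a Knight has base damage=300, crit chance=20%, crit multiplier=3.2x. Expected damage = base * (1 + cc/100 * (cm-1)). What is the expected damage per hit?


E[dmg] = base * (1 + crit_chance * (crit_mult - 1))
cc as decimal = 20/100 = 0.2
cm - 1 = 3.2 - 1 = 2.2
Bonus factor = 0.2 * 2.2 = 0.44
Total multiplier = 1 + 0.44 = 1.44
Expected damage = 300 * 1.44 = 432.00

432.00 damage


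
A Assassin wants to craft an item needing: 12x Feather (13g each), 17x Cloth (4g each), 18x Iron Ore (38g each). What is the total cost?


Cost breakdown:
  Feather: 12 * 13 = 156
  Cloth: 17 * 4 = 68
  Iron Ore: 18 * 38 = 684
Total = 156 + 68 + 684 = 908

908 gold


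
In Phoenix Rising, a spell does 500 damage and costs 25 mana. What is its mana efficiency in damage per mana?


Efficiency = damage / mana
= 500 / 25
= 20.00

20.00 dmg/mana


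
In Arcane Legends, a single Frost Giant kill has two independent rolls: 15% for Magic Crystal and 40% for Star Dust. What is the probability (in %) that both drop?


For independent events, P(both) = P(A) * P(B)
= 15% * 40%
= 600 / 100 %
= 6.0%

6.0%


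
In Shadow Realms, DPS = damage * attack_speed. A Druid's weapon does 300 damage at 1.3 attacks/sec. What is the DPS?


DPS = damage * attack_speed
= 300 * 1.3
= 390.0

390.0 DPS


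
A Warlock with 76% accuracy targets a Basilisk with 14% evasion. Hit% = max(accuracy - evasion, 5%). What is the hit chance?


accuracy - evasion = 76 - 14 = 62
Apply floor: max(62, 5) = 62
Hit chance = 62%

62%


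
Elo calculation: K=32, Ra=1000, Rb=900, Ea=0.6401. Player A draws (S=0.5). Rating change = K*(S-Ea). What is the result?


Elo update: delta = K * (S - Ea), where S = 0.5 (draws)
S - Ea = 0.5 - 0.6401 = -0.1401
Rating change = 32 * -0.1401
= -4.48

-4.48 rating points


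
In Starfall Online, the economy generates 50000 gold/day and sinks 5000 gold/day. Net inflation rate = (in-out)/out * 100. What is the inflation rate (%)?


Net gold = 50000 - 5000 = 45000
Inflation rate = net / sunk * 100 = 45000 / 5000 * 100
= 9.0 * 100
= 900.00%

900.00%


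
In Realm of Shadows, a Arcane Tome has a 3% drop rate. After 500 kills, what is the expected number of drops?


Expected drops = kills * (drop_rate / 100)
= 500 * (3 / 100)
= 500 * 0.03
= 15.0

15.0 drops


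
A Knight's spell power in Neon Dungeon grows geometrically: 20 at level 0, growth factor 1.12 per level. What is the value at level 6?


value = base * growth^level
= 20 * 1.12^6
= 20 * 1.973823
= 39.48

39.48 spell power


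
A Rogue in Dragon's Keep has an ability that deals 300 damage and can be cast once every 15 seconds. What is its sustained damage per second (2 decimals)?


DPS = damage / cooldown
= 300 / 15
= 20.00

20.00 DPS


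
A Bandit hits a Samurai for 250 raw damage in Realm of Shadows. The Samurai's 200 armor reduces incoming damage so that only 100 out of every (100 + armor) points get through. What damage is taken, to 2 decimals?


actual = 250 * 100 / (100 + 200)
= 250 * 100 / 300
= 25000 / 300
= 83.33

83.33 damage


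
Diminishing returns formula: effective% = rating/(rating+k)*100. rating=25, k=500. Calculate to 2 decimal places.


effective% = rating / (rating + k) * 100
= 25 / (25 + 500) * 100
= 25 / 525 * 100
= 0.047619 * 100
= 4.76%

4.76%


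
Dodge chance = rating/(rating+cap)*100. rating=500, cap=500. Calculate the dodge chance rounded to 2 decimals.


dodge% = 500 / (500 + 500) * 100
= 500 / 1000 * 100
= 0.5 * 100
= 50.00%

50.00%


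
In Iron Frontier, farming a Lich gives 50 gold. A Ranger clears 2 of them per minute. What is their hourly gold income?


Gold per minute = 50 * 2 = 100
Gold per hour = 100 * 60 = 6000

6000 gold/hour
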